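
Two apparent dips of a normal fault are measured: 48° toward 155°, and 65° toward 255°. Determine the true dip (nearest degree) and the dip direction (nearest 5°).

Each apparent-dip line lies in the plane. As unit vectors (x east, y north, z up), v₁ plunges 48°→155° and v₂ plunges 65°→255°.
The plane normal is n = v₁ × v₂ ∝ (-0.468, -0.560, 0.278).
True dip = arccos(n_z / |n|) = arccos(0.3565) = 69.1°.
Dip direction = atan2(-0.468, -0.560) = 220° (azimuth of n's horizontal projection).

true dip 69°, dip direction 220°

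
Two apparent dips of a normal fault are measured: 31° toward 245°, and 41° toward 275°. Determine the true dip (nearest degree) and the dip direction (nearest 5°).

true dip 43°, dip direction 295°

Each apparent-dip line lies in the plane. As unit vectors (x east, y north, z up), v₁ plunges 31°→245° and v₂ plunges 41°→275°.
Cross product v₁ × v₂ gives the pole to the plane: n ∝ (-0.272, 0.122, 0.323).
Dip δ = arctan(|n_h|/n_z) = arctan(0.298/0.323) = 42.6°.
Dip direction = azimuth of (n_x, n_y) = atan2(-0.272, 0.122) = 294°.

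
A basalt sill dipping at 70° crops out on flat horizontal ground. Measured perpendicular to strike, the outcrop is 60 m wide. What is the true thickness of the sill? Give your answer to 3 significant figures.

56.4 m

True thickness t = w · sin(dip) = 60 × sin 70°
t = 60 × 0.9397 = 56.382 m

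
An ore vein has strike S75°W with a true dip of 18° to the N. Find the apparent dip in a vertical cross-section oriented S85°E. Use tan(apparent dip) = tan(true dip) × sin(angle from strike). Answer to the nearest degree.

The section lies 20° from the strike.
tan α = tan 18° × sin 20° = 0.3249 × 0.3420 = 0.1111
apparent dip = arctan 0.1111 = 6.34°

6°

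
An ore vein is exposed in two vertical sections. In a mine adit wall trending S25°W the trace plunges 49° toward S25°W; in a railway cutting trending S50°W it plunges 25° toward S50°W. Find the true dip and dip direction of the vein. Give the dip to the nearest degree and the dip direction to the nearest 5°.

Each apparent-dip line lies in the plane. As unit vectors (x east, y north, z up), v₁ plunges 49°→S25°W and v₂ plunges 25°→S50°W.
The plane normal is n = v₁ × v₂ ∝ (0.188, -0.407, 0.251).
True dip = arccos(n_z / |n|) = arccos(0.4890) = 60.7°.
Dip direction = azimuth of (n_x, n_y) = atan2(0.188, -0.407) = 155°.

true dip 61°, dip direction 155°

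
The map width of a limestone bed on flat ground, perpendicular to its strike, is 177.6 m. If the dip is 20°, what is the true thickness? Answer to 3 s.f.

60.7 m

True thickness t = w · sin(dip) = 177.6 × sin 20°
t = 177.6 × 0.3420 = 60.743 m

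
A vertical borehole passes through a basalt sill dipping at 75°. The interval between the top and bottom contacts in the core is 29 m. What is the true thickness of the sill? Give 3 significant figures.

7.51 m

True thickness t = h · cos(dip) = 29 × cos 75°
t = 29 × 0.2588 = 7.506 m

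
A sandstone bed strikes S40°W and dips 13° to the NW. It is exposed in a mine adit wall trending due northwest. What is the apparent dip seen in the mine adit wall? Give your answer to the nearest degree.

Angle between strike (S40°W) and section (due northwest): β = 85°.
tan(apparent dip) = tan 13° · sin 85° = 0.2300
α = arctan(0.2300) = 12.95°

13°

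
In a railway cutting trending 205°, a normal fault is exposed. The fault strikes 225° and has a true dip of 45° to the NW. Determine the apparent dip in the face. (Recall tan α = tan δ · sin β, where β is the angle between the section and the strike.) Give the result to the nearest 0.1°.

18.9°

The section lies 20° from the strike.
tan(apparent dip) = tan 45° · sin 20° = 0.3420
α = arctan(0.3420) = 18.88°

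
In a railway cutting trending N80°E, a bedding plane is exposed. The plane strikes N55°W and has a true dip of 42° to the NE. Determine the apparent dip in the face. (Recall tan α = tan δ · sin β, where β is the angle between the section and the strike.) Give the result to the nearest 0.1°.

The section lies 45° from the strike.
tan α = tan 42° × sin 45° = 0.9004 × 0.7071 = 0.6367
apparent dip = arctan 0.6367 = 32.48°

32.5°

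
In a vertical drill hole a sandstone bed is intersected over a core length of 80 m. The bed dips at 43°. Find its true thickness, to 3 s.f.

58.5 m

True thickness t = h · cos(dip) = 80 × cos 43°
t = 80 × 0.7314 = 58.508 m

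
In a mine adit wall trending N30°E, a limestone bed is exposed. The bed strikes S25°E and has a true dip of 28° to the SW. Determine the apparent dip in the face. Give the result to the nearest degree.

The section lies 55° from the strike.
tan(apparent dip) = tan 28° · sin 55° = 0.4356
α = arctan(0.4356) = 23.54°

24°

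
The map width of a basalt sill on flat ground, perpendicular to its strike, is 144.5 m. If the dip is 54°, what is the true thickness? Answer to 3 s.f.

117 m

True thickness t = w · sin(dip) = 144.5 × sin 54°
t = 144.5 × 0.8090 = 116.903 m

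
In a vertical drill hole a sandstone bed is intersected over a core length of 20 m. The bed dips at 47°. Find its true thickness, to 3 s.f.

13.6 m

True thickness t = h · cos(dip) = 20 × cos 47°
t = 20 × 0.6820 = 13.640 m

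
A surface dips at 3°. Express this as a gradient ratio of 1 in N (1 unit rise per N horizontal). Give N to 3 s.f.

1 in 19.1

1 : N means tan θ = 1/N, so N = 1/tan 3° = 1/0.0524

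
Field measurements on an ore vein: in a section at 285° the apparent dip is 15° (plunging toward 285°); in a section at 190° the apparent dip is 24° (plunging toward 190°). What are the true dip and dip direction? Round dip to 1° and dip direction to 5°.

true dip 28°, dip direction 225°

Represent each trace as a vector plunging at its apparent dip toward its trend (east-north-up frame): v₁ = (-0.933, 0.250, -0.259), v₂ = (-0.159, -0.900, -0.407).
The plane normal is n = v₁ × v₂ ∝ (-0.335, -0.338, 0.879).
tan δ = √(n_x²+n_y²)/n_z = 0.476/0.879, so δ = 28.4°.
The horizontal component of n points toward azimuth atan2(n_x, n_y) = 225°, the dip direction.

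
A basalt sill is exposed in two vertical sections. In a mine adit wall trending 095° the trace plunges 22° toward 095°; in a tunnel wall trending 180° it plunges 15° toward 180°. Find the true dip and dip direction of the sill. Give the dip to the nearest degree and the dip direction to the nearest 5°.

true dip 25°, dip direction 125°

Each apparent-dip line lies in the plane. As unit vectors (x east, y north, z up), v₁ plunges 22°→095° and v₂ plunges 15°→180°.
n = v₁ × v₂ = (0.341, -0.239, 0.892) (taken with n_z > 0).
tan δ = √(n_x²+n_y²)/n_z = 0.416/0.892, so δ = 25.0°.
Dip direction = azimuth of (n_x, n_y) = atan2(0.341, -0.239) = 125°.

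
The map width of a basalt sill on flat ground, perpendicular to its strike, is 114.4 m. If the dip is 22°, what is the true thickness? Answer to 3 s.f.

42.9 m

True thickness t = w · sin(dip) = 114.4 × sin 22°
t = 114.4 × 0.3746 = 42.855 m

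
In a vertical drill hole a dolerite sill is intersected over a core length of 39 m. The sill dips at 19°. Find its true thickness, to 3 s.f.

True thickness t = h · cos(dip) = 39 × cos 19°
t = 39 × 0.9455 = 36.875 m

36.9 m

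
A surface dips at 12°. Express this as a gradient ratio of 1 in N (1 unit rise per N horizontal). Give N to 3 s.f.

1 in 4.70

1 : N means tan θ = 1/N, so N = 1/tan 12° = 1/0.2126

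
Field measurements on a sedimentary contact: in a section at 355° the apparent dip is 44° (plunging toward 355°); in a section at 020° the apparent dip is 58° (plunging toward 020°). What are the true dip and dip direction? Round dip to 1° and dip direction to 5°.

The two traces are lines in the plane: v₁ = (sin 355°·cos 44°, cos 355°·cos 44°, −sin 44°), v₂ = (sin 20°·cos 58°, cos 20°·cos 58°, −sin 58°).
The plane normal is n = v₁ × v₂ ∝ (0.262, 0.179, 0.161).
True dip = arccos(n_z / |n|) = arccos(0.4528) = 63.1°.
Dip direction = atan2(0.262, 0.179) = 56° (azimuth of n's horizontal projection).

true dip 63°, dip direction 055°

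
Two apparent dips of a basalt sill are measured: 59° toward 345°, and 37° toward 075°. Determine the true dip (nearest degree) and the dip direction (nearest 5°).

The two traces are lines in the plane: v₁ = (sin 345°·cos 59°, cos 345°·cos 59°, −sin 59°), v₂ = (sin 75°·cos 37°, cos 75°·cos 37°, −sin 37°).
The plane normal is n = v₁ × v₂ ∝ (0.122, 0.741, 0.411).
tan δ = √(n_x²+n_y²)/n_z = 0.751/0.411, so δ = 61.3°.
Dip direction = azimuth of (n_x, n_y) = atan2(0.122, 0.741) = 9°.

true dip 61°, dip direction 010°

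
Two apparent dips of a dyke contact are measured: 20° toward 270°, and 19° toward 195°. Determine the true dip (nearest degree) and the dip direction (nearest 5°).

true dip 24°, dip direction 235°

Represent each trace as a vector plunging at its apparent dip toward its trend (east-north-up frame): v₁ = (-0.940, -0.000, -0.342), v₂ = (-0.245, -0.913, -0.326).
The plane normal is n = v₁ × v₂ ∝ (-0.312, -0.222, 0.858).
True dip = arccos(n_z / |n|) = arccos(0.9131) = 24.1°.
Dip direction = azimuth of (n_x, n_y) = atan2(-0.312, -0.222) = 235°.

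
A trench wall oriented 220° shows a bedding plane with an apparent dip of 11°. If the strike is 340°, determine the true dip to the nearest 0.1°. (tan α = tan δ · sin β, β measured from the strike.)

12.7°

β = acute angle between strike 340° and section 220° = 60°.
tan(true dip) = tan 11° / sin 60° = 0.2245
true dip = arctan 0.2245 = 12.65°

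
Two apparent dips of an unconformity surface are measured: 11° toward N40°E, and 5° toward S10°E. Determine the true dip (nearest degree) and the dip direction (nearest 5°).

true dip 19°, dip direction 095°

Represent each trace as a vector plunging at its apparent dip toward its trend (east-north-up frame): v₁ = (0.631, 0.752, -0.191), v₂ = (0.173, -0.981, -0.087).
Cross product v₁ × v₂ gives the pole to the plane: n ∝ (0.253, -0.022, 0.749).
tan δ = √(n_x²+n_y²)/n_z = 0.254/0.749, so δ = 18.7°.
Dip direction = atan2(0.253, -0.022) = 95° (azimuth of n's horizontal projection).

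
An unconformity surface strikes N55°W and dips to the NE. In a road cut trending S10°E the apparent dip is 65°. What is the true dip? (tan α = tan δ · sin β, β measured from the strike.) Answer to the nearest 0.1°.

The section is 45° from the strike.
tan(true dip) = tan 65° / sin 45° = 3.0328
δ = arctan(3.0328) = 71.75°

71.8°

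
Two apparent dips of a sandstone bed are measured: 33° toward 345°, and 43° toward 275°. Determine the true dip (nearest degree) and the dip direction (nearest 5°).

The two traces are lines in the plane: v₁ = (sin 345°·cos 33°, cos 345°·cos 33°, −sin 33°), v₂ = (sin 275°·cos 43°, cos 275°·cos 43°, −sin 43°).
The plane normal is n = v₁ × v₂ ∝ (-0.518, 0.249, 0.576).
True dip = arccos(n_z / |n|) = arccos(0.7083) = 44.9°.
Dip direction = azimuth of (n_x, n_y) = atan2(-0.518, 0.249) = 296°.

true dip 45°, dip direction 295°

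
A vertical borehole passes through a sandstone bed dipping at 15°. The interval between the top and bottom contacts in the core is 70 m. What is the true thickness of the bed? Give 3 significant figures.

67.6 m

True thickness t = h · cos(dip) = 70 × cos 15°
t = 70 × 0.9659 = 67.615 m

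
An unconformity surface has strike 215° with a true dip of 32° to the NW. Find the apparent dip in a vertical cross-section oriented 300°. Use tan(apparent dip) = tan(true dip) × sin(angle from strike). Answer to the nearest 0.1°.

31.9°

The strike is 215° and the section trends 300°; the acute angle between them is β = 85°.
tan(apparent dip) = tan 32° · sin 85° = 0.6225
apparent dip = arctan 0.6225 = 31.90°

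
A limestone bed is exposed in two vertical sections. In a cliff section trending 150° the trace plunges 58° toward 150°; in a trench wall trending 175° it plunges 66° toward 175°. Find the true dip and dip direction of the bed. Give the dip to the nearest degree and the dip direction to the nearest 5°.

The two traces are lines in the plane: v₁ = (sin 150°·cos 58°, cos 150°·cos 58°, −sin 58°), v₂ = (sin 175°·cos 66°, cos 175°·cos 66°, −sin 66°).
Cross product v₁ × v₂ gives the pole to the plane: n ∝ (-0.076, -0.212, 0.091).
tan δ = √(n_x²+n_y²)/n_z = 0.225/0.091, so δ = 68.0°.
The horizontal component of n points toward azimuth atan2(n_x, n_y) = 200°, the dip direction.

true dip 68°, dip direction 200°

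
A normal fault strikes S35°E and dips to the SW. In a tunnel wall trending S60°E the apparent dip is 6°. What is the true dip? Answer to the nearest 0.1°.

β = acute angle between strike S35°E and section S60°E = 25°.
tan δ = tan α / sin β = tan 6° / sin 25° = 0.1051 / 0.4226 = 0.2487
δ = arctan(0.2487) = 13.97°

14.0°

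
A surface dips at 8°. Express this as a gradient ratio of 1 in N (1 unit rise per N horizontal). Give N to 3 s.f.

1 : N means tan θ = 1/N, so N = 1/tan 8° = 1/0.1405

1 in 7.12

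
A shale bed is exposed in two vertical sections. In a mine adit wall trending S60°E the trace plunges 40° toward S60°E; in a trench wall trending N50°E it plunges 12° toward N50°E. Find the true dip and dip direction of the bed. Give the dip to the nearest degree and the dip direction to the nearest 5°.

Represent each trace as a vector plunging at its apparent dip toward its trend (east-north-up frame): v₁ = (0.663, -0.383, -0.643), v₂ = (0.749, 0.629, -0.208).
The plane normal is n = v₁ × v₂ ∝ (0.484, -0.344, 0.704).
True dip = arccos(n_z / |n|) = arccos(0.7646) = 40.1°.
The horizontal component of n points toward azimuth atan2(n_x, n_y) = 125°, the dip direction.

true dip 40°, dip direction 125°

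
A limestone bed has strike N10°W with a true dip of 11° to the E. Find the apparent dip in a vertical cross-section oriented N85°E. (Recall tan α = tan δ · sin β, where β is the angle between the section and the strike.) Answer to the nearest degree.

11°

Angle between strike (N10°W) and section (N85°E): β = 85°.
tan α = tan 11° × sin 85° = 0.1944 × 0.9962 = 0.1936
apparent dip = arctan 0.1936 = 10.96°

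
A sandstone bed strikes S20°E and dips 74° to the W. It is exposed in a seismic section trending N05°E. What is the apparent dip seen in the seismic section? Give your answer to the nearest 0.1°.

55.8°

Angle between strike (S20°E) and section (N05°E): β = 25°.
tan α = tan 74° × sin 25° = 3.4874 × 0.4226 = 1.4738
α = arctan(1.4738) = 55.84°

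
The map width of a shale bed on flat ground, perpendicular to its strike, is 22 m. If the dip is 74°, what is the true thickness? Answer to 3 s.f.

True thickness t = w · sin(dip) = 22 × sin 74°
t = 22 × 0.9613 = 21.148 m

21.1 m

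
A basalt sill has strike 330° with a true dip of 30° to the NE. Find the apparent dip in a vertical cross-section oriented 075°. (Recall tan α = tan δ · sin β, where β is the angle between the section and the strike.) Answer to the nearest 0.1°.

29.1°

Angle between strike (330°) and section (075°): β = 75°.
tan(apparent dip) = tan 30° · sin 75° = 0.5577
α = arctan(0.5577) = 29.15°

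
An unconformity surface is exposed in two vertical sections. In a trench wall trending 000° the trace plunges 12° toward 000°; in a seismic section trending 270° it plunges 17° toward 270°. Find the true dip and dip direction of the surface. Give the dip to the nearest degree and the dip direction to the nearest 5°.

The two traces are lines in the plane: v₁ = (sin 0°·cos 12°, cos 0°·cos 12°, −sin 12°), v₂ = (sin 270°·cos 17°, cos 270°·cos 17°, −sin 17°).
The plane normal is n = v₁ × v₂ ∝ (-0.286, 0.199, 0.935).
Dip δ = arctan(|n_h|/n_z) = arctan(0.348/0.935) = 20.4°.
The horizontal component of n points toward azimuth atan2(n_x, n_y) = 305°, the dip direction.

true dip 20°, dip direction 305°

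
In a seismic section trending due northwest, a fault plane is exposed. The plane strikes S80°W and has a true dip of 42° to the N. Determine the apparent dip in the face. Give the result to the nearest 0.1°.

Angle between strike (S80°W) and section (due northwest): β = 55°.
tan α = tan 42° × sin 55° = 0.9004 × 0.8192 = 0.7376
apparent dip = arctan 0.7376 = 36.41°

36.4°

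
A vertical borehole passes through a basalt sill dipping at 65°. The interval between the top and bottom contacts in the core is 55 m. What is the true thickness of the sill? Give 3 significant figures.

23.2 m

True thickness t = h · cos(dip) = 55 × cos 65°
t = 55 × 0.4226 = 23.244 m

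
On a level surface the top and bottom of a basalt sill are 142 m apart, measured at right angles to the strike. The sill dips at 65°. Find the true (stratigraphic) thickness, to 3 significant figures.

True thickness t = w · sin(dip) = 142 × sin 65°
t = 142 × 0.9063 = 128.696 m

129 m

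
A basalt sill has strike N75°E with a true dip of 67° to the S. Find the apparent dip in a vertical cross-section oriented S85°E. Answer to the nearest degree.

Angle between strike (N75°E) and section (S85°E): β = 20°.
tan(apparent dip) = tan 67° · sin 20° = 0.8057
α = arctan(0.8057) = 38.86°

39°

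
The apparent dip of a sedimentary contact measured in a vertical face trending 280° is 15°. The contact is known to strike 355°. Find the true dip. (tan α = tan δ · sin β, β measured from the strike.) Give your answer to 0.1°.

15.5°

β = acute angle between strike 355° and section 280° = 75°.
tan δ = tan α / sin β = tan 15° / sin 75° = 0.2679 / 0.9659 = 0.2774
true dip = arctan 0.2774 = 15.50°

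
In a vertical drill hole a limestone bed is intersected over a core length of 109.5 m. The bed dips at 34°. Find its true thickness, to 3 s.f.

90.8 m

True thickness t = h · cos(dip) = 109.5 × cos 34°
t = 109.5 × 0.8290 = 90.780 m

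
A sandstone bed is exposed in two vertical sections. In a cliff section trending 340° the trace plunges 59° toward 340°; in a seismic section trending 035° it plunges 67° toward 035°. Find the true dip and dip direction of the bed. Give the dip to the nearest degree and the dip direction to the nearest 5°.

true dip 67°, dip direction 025°

The two traces are lines in the plane: v₁ = (sin 340°·cos 59°, cos 340°·cos 59°, −sin 59°), v₂ = (sin 35°·cos 67°, cos 35°·cos 67°, −sin 67°).
The plane normal is n = v₁ × v₂ ∝ (0.171, 0.354, 0.165).
Dip δ = arctan(|n_h|/n_z) = arctan(0.393/0.165) = 67.3°.
Dip direction = azimuth of (n_x, n_y) = atan2(0.171, 0.354) = 26°.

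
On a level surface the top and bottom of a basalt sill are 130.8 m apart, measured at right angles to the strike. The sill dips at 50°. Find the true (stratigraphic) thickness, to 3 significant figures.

True thickness t = w · sin(dip) = 130.8 × sin 50°
t = 130.8 × 0.7660 = 100.199 m

100 m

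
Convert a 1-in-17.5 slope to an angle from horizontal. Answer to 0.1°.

tan θ = 1/17.5 = 0.0571
θ = arctan(0.0571) = 3.27°

3.3°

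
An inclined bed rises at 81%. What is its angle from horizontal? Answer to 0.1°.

tan θ = 81/100 = 0.8100
θ = arctan(0.8100) = 39.01°

39.0°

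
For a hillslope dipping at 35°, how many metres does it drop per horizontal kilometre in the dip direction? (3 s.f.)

drop per km = 1000 × tan 35° = 1000 × 0.7002

700 m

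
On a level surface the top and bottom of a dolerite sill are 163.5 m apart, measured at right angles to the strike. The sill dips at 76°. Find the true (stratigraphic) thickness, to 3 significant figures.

159 m

True thickness t = w · sin(dip) = 163.5 × sin 76°
t = 163.5 × 0.9703 = 158.643 m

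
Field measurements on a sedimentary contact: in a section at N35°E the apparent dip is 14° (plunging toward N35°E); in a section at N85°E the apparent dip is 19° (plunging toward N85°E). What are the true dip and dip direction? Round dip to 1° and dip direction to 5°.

true dip 19°, dip direction 080°

Each apparent-dip line lies in the plane. As unit vectors (x east, y north, z up), v₁ plunges 14°→N35°E and v₂ plunges 19°→N85°E.
Cross product v₁ × v₂ gives the pole to the plane: n ∝ (0.239, 0.047, 0.703).
True dip = arccos(n_z / |n|) = arccos(0.9450) = 19.1°.
Dip direction = atan2(0.239, 0.047) = 79° (azimuth of n's horizontal projection).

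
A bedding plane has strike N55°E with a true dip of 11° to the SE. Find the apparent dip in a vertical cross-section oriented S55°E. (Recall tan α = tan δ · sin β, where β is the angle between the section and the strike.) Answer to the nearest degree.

Angle between strike (N55°E) and section (S55°E): β = 70°.
tan(apparent dip) = tan 11° · sin 70° = 0.1827
α = arctan(0.1827) = 10.35°

10°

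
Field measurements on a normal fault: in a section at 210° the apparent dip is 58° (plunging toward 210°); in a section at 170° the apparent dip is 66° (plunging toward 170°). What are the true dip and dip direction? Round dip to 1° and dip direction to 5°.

Represent each trace as a vector plunging at its apparent dip toward its trend (east-north-up frame): v₁ = (-0.265, -0.459, -0.848), v₂ = (0.071, -0.401, -0.914).
The plane normal is n = v₁ × v₂ ∝ (0.080, -0.302, 0.139).
True dip = arccos(n_z / |n|) = arccos(0.4056) = 66.1°.
Dip direction = atan2(0.080, -0.302) = 165° (azimuth of n's horizontal projection).

true dip 66°, dip direction 165°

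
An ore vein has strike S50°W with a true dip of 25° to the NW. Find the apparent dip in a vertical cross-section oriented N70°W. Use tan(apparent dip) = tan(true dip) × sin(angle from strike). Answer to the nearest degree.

22°

The strike is S50°W and the section trends N70°W; the acute angle between them is β = 60°.
tan(apparent dip) = tan 25° · sin 60° = 0.4038
α = arctan(0.4038) = 21.99°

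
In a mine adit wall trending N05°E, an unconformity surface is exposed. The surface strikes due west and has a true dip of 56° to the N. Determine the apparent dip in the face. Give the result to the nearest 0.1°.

55.9°

Angle between strike (due west) and section (N05°E): β = 85°.
tan(apparent dip) = tan 56° · sin 85° = 1.4769
apparent dip = arctan 1.4769 = 55.90°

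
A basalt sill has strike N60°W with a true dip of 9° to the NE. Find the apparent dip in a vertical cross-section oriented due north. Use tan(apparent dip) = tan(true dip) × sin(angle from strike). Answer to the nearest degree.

8°

Angle between strike (N60°W) and section (due north): β = 60°.
tan α = tan 9° × sin 60° = 0.1584 × 0.8660 = 0.1372
α = arctan(0.1372) = 7.81°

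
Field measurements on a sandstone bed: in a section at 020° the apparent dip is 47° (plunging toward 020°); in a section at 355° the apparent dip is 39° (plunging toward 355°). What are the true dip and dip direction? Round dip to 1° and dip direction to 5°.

true dip 49°, dip direction 040°

Represent each trace as a vector plunging at its apparent dip toward its trend (east-north-up frame): v₁ = (0.233, 0.641, -0.731), v₂ = (-0.068, 0.774, -0.629).
n = v₁ × v₂ = (0.163, 0.196, 0.224) (taken with n_z > 0).
True dip = arccos(n_z / |n|) = arccos(0.6598) = 48.7°.
Dip direction = atan2(0.163, 0.196) = 40° (azimuth of n's horizontal projection).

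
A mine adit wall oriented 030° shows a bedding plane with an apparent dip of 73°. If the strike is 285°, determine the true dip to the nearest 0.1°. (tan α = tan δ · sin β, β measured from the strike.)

73.5°

β = acute angle between strike 285° and section 030° = 75°.
tan(true dip) = tan 73° / sin 75° = 3.3862
true dip = arctan 3.3862 = 73.55°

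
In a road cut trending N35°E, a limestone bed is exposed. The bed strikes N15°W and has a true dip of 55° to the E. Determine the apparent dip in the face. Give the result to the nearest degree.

Angle between strike (N15°W) and section (N35°E): β = 50°.
tan(apparent dip) = tan 55° · sin 50° = 1.0940
α = arctan(1.0940) = 47.57°

48°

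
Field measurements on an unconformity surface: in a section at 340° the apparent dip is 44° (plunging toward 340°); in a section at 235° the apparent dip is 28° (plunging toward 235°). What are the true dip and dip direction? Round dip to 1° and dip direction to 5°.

Each apparent-dip line lies in the plane. As unit vectors (x east, y north, z up), v₁ plunges 44°→340° and v₂ plunges 28°→235°.
n = v₁ × v₂ = (-0.669, 0.387, 0.613) (taken with n_z > 0).
Dip δ = arctan(|n_h|/n_z) = arctan(0.773/0.613) = 51.6°.
Dip direction = atan2(-0.669, 0.387) = 300° (azimuth of n's horizontal projection).

true dip 52°, dip direction 300°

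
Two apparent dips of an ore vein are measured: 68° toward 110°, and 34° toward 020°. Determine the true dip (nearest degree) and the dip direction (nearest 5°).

true dip 69°, dip direction 095°

The two traces are lines in the plane: v₁ = (sin 110°·cos 68°, cos 110°·cos 68°, −sin 68°), v₂ = (sin 20°·cos 34°, cos 20°·cos 34°, −sin 34°).
Cross product v₁ × v₂ gives the pole to the plane: n ∝ (0.794, -0.066, 0.311).
True dip = arccos(n_z / |n|) = arccos(0.3632) = 68.7°.
The horizontal component of n points toward azimuth atan2(n_x, n_y) = 95°, the dip direction.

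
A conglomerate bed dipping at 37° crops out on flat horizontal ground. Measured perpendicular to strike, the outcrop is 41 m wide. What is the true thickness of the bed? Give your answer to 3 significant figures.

True thickness t = w · sin(dip) = 41 × sin 37°
t = 41 × 0.6018 = 24.674 m

24.7 m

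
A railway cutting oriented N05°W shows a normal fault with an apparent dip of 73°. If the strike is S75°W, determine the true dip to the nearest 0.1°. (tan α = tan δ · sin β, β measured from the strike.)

The section is 80° from the strike.
tan(true dip) = tan 73° / sin 80° = 3.3213
δ = arctan(3.3213) = 73.24°

73.2°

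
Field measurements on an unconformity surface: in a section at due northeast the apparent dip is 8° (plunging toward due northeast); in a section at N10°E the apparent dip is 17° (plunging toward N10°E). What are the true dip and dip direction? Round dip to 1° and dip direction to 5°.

Represent each trace as a vector plunging at its apparent dip toward its trend (east-north-up frame): v₁ = (0.700, 0.700, -0.139), v₂ = (0.166, 0.942, -0.292).
Cross product v₁ × v₂ gives the pole to the plane: n ∝ (-0.074, 0.182, 0.543).
True dip = arccos(n_z / |n|) = arccos(0.9406) = 19.8°.
The horizontal component of n points toward azimuth atan2(n_x, n_y) = 338°, the dip direction.

true dip 20°, dip direction 340°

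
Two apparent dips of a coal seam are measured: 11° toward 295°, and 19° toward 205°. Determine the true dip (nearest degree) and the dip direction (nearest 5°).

true dip 22°, dip direction 235°

The two traces are lines in the plane: v₁ = (sin 295°·cos 11°, cos 295°·cos 11°, −sin 11°), v₂ = (sin 205°·cos 19°, cos 205°·cos 19°, −sin 19°).
n = v₁ × v₂ = (-0.299, -0.213, 0.928) (taken with n_z > 0).
True dip = arccos(n_z / |n|) = arccos(0.9299) = 21.6°.
The horizontal component of n points toward azimuth atan2(n_x, n_y) = 234°, the dip direction.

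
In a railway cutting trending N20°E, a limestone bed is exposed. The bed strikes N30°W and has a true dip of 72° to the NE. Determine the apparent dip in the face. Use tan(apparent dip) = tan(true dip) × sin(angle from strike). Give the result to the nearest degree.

67°

The strike is N30°W and the section trends N20°E; the acute angle between them is β = 50°.
tan α = tan 72° × sin 50° = 3.0777 × 0.7660 = 2.3576
apparent dip = arctan 2.3576 = 67.02°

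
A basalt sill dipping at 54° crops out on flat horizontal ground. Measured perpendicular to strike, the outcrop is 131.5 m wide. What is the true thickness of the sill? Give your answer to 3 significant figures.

106 m

True thickness t = w · sin(dip) = 131.5 × sin 54°
t = 131.5 × 0.8090 = 106.386 m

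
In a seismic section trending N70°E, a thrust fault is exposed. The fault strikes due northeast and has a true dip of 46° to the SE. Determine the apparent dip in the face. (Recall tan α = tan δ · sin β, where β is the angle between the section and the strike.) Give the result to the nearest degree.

24°

Angle between strike (due northeast) and section (N70°E): β = 25°.
tan α = tan 46° × sin 25° = 1.0355 × 0.4226 = 0.4376
α = arctan(0.4376) = 23.64°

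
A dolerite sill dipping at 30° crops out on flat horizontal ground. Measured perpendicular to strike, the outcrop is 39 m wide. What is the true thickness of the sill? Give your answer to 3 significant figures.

True thickness t = w · sin(dip) = 39 × sin 30°
t = 39 × 0.5000 = 19.500 m

19.5 m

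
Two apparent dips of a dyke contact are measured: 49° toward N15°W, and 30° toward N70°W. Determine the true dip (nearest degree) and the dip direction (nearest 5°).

The two traces are lines in the plane: v₁ = (sin 345°·cos 49°, cos 345°·cos 49°, −sin 49°), v₂ = (sin 290°·cos 30°, cos 290°·cos 30°, −sin 30°).
The plane normal is n = v₁ × v₂ ∝ (-0.093, 0.529, 0.465).
Dip δ = arctan(|n_h|/n_z) = arctan(0.537/0.465) = 49.1°.
Dip direction = azimuth of (n_x, n_y) = atan2(-0.093, 0.529) = 350°.

true dip 49°, dip direction 350°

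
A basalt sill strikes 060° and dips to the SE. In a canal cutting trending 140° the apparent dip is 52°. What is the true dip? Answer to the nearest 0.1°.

β = acute angle between strike 060° and section 140° = 80°.
tan δ = tan α / sin β = tan 52° / sin 80° = 1.2799 / 0.9848 = 1.2997
δ = arctan(1.2997) = 52.42°

52.4°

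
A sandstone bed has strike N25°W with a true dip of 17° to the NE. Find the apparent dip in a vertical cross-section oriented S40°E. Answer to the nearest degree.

The strike is N25°W and the section trends S40°E; the acute angle between them is β = 15°.
tan(apparent dip) = tan 17° · sin 15° = 0.0791
α = arctan(0.0791) = 4.52°

5°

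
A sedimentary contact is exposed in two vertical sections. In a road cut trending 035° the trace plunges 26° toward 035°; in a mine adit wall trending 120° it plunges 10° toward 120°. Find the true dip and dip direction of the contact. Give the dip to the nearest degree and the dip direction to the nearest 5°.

The two traces are lines in the plane: v₁ = (sin 35°·cos 26°, cos 35°·cos 26°, −sin 26°), v₂ = (sin 120°·cos 10°, cos 120°·cos 10°, −sin 10°).
n = v₁ × v₂ = (0.344, 0.284, 0.882) (taken with n_z > 0).
Dip δ = arctan(|n_h|/n_z) = arctan(0.446/0.882) = 26.8°.
Dip direction = atan2(0.344, 0.284) = 50° (azimuth of n's horizontal projection).

true dip 27°, dip direction 050°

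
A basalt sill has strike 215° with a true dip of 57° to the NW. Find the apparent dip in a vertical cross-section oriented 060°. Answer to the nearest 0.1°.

33.1°

Angle between strike (215°) and section (060°): β = 25°.
tan α = tan 57° × sin 25° = 1.5399 × 0.4226 = 0.6508
apparent dip = arctan 0.6508 = 33.06°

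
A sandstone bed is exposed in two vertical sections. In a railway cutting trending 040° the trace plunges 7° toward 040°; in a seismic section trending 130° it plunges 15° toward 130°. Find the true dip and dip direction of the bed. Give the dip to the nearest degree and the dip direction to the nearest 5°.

true dip 16°, dip direction 105°

The two traces are lines in the plane: v₁ = (sin 40°·cos 7°, cos 40°·cos 7°, −sin 7°), v₂ = (sin 130°·cos 15°, cos 130°·cos 15°, −sin 15°).
n = v₁ × v₂ = (0.272, -0.075, 0.959) (taken with n_z > 0).
Dip δ = arctan(|n_h|/n_z) = arctan(0.283/0.959) = 16.4°.
Dip direction = atan2(0.272, -0.075) = 105° (azimuth of n's horizontal projection).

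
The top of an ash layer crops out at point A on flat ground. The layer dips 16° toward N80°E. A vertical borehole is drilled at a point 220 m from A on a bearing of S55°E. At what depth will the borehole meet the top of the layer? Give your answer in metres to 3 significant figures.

The hole lies 45° from the dip direction, so the down-dip offset is 220 × cos 45° = 155.56 m.
Depth = down-dip offset × tan(dip) = 155.56 × tan 16° = 155.56 × 0.2867
Depth = 44.61 m

44.6 m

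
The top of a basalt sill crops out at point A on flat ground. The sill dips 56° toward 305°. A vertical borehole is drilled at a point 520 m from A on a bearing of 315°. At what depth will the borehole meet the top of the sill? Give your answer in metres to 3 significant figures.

The hole lies 10° from the dip direction, so the down-dip offset is 520 × cos 10° = 512.10 m.
Depth = down-dip offset × tan(dip) = 512.10 × tan 56° = 512.10 × 1.4826
Depth = 759.22 m

759 m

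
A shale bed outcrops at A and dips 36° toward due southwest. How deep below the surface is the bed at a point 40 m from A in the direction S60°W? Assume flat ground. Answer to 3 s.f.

The hole lies 15° from the dip direction, so the down-dip offset is 40 × cos 15° = 38.64 m.
Depth = down-dip offset × tan(dip) = 38.64 × tan 36° = 38.64 × 0.7265
Depth = 28.07 m

28.1 m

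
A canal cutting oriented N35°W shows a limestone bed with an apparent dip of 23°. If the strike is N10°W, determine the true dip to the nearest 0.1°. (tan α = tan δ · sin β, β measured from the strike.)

45.1°

The section is 25° from the strike.
tan δ = tan α / sin β = tan 23° / sin 25° = 0.4245 / 0.4226 = 1.0044
true dip = arctan 1.0044 = 45.13°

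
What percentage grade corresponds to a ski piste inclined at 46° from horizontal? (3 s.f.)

104%

grade % = 100 × tan 46° = 100 × 1.0355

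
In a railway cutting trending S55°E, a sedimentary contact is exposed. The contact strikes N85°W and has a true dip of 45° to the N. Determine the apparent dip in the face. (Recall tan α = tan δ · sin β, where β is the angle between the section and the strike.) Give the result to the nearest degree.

27°

The strike is N85°W and the section trends S55°E; the acute angle between them is β = 30°.
tan(apparent dip) = tan 45° · sin 30° = 0.5000
apparent dip = arctan 0.5000 = 26.57°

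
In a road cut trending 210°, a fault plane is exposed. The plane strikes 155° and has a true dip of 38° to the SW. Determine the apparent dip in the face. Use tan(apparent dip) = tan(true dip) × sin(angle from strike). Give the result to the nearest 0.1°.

32.6°

The section lies 55° from the strike.
tan α = tan 38° × sin 55° = 0.7813 × 0.8192 = 0.6400
α = arctan(0.6400) = 32.62°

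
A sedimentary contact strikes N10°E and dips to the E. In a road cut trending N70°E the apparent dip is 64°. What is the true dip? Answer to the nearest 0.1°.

67.1°

β = acute angle between strike N10°E and section N70°E = 60°.
tan δ = tan α / sin β = tan 64° / sin 60° = 2.0503 / 0.8660 = 2.3675
δ = arctan(2.3675) = 67.10°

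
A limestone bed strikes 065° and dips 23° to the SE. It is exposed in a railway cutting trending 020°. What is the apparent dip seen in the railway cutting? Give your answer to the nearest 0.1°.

16.7°

Angle between strike (065°) and section (020°): β = 45°.
tan α = tan 23° × sin 45° = 0.4245 × 0.7071 = 0.3001
apparent dip = arctan 0.3001 = 16.71°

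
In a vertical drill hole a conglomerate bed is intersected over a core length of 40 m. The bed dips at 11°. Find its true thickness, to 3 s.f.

39.3 m

True thickness t = h · cos(dip) = 40 × cos 11°
t = 40 × 0.9816 = 39.265 m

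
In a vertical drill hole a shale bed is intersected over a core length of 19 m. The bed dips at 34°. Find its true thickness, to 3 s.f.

15.8 m

True thickness t = h · cos(dip) = 19 × cos 34°
t = 19 × 0.8290 = 15.752 m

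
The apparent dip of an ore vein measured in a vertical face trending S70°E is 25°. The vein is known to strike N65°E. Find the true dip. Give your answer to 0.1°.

33.4°

β = acute angle between strike N65°E and section S70°E = 45°.
tan δ = tan α / sin β = tan 25° / sin 45° = 0.4663 / 0.7071 = 0.6595
δ = arctan(0.6595) = 33.40°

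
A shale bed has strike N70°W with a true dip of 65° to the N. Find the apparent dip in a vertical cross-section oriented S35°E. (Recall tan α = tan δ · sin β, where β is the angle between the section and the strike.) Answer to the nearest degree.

The section lies 35° from the strike.
tan(apparent dip) = tan 65° · sin 35° = 1.2300
apparent dip = arctan 1.2300 = 50.89°

51°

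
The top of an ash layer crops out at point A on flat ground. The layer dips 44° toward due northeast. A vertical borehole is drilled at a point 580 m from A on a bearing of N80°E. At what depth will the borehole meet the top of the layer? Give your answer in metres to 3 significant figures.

459 m

The hole lies 35° from the dip direction, so the down-dip offset is 580 × cos 35° = 475.11 m.
Depth = down-dip offset × tan(dip) = 475.11 × tan 44° = 475.11 × 0.9657
Depth = 458.81 m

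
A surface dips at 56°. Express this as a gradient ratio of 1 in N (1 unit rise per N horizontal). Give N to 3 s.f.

1 in 0.675

1 : N means tan θ = 1/N, so N = 1/tan 56° = 1/1.4826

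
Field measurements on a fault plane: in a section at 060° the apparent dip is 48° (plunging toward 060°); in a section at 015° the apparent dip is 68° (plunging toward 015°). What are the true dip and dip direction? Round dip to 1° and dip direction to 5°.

Each apparent-dip line lies in the plane. As unit vectors (x east, y north, z up), v₁ plunges 48°→060° and v₂ plunges 68°→015°.
Cross product v₁ × v₂ gives the pole to the plane: n ∝ (-0.041, 0.465, 0.177).
Dip δ = arctan(|n_h|/n_z) = arctan(0.467/0.177) = 69.2°.
Dip direction = atan2(-0.041, 0.465) = 355° (azimuth of n's horizontal projection).

true dip 69°, dip direction 355°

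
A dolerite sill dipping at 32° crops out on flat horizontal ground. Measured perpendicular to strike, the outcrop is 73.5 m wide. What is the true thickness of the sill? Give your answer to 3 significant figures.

True thickness t = w · sin(dip) = 73.5 × sin 32°
t = 73.5 × 0.5299 = 38.949 m

38.9 m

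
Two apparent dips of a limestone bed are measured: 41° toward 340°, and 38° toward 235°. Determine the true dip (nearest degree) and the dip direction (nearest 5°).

Each apparent-dip line lies in the plane. As unit vectors (x east, y north, z up), v₁ plunges 41°→340° and v₂ plunges 38°→235°.
The plane normal is n = v₁ × v₂ ∝ (-0.733, 0.265, 0.574).
True dip = arccos(n_z / |n|) = arccos(0.5933) = 53.6°.
The horizontal component of n points toward azimuth atan2(n_x, n_y) = 290°, the dip direction.

true dip 54°, dip direction 290°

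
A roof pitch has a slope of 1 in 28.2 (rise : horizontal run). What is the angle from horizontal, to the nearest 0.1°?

tan θ = 1/28.2 = 0.0355
θ = arctan(0.0355) = 2.03°

2.0°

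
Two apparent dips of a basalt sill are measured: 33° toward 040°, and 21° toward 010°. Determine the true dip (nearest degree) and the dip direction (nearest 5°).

Represent each trace as a vector plunging at its apparent dip toward its trend (east-north-up frame): v₁ = (0.539, 0.642, -0.545), v₂ = (0.162, 0.919, -0.358).
The plane normal is n = v₁ × v₂ ∝ (0.271, 0.105, 0.391).
True dip = arccos(n_z / |n|) = arccos(0.8034) = 36.5°.
Dip direction = atan2(0.271, 0.105) = 69° (azimuth of n's horizontal projection).

true dip 37°, dip direction 070°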